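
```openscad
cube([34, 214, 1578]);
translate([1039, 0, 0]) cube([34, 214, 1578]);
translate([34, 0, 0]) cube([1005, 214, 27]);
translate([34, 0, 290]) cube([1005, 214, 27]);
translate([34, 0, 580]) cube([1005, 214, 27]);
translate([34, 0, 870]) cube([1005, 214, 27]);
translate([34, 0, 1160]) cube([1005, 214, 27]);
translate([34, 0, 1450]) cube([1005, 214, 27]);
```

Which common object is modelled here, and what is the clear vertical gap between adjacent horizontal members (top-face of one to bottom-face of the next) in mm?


A bookshelf. The clear shelf gap is 263 mm.

Two tall side panels with 6 horizontal boards between them — a bookshelf. The first two shelf undersides are at z = 0 and z = 290; with shelf thickness 27, the clear gap is 290 − 0 − 27 = 263 mm.


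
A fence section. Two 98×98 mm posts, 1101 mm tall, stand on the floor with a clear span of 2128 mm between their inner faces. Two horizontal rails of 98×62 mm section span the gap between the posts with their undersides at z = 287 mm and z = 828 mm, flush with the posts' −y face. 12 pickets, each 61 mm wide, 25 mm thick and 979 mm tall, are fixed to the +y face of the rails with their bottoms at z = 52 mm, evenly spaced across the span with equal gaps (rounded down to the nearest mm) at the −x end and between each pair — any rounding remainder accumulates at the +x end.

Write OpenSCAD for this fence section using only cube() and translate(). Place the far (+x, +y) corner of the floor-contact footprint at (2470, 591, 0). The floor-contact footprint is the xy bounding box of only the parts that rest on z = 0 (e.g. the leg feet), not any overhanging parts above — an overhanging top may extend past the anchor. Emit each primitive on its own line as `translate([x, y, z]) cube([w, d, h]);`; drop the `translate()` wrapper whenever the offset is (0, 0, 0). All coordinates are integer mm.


translate([146, 493, 0]) cube([98, 98, 1101]);
translate([2372, 493, 0]) cube([98, 98, 1101]);
translate([244, 493, 287]) cube([2128, 98, 62]);
translate([244, 493, 828]) cube([2128, 98, 62]);
translate([351, 591, 52]) cube([61, 25, 979]);
translate([519, 591, 52]) cube([61, 25, 979]);
translate([687, 591, 52]) cube([61, 25, 979]);
translate([855, 591, 52]) cube([61, 25, 979]);
translate([1023, 591, 52]) cube([61, 25, 979]);
translate([1191, 591, 52]) cube([61, 25, 979]);
translate([1359, 591, 52]) cube([61, 25, 979]);
translate([1527, 591, 52]) cube([61, 25, 979]);
translate([1695, 591, 52]) cube([61, 25, 979]);
translate([1863, 591, 52]) cube([61, 25, 979]);
translate([2031, 591, 52]) cube([61, 25, 979]);
translate([2199, 591, 52]) cube([61, 25, 979]);


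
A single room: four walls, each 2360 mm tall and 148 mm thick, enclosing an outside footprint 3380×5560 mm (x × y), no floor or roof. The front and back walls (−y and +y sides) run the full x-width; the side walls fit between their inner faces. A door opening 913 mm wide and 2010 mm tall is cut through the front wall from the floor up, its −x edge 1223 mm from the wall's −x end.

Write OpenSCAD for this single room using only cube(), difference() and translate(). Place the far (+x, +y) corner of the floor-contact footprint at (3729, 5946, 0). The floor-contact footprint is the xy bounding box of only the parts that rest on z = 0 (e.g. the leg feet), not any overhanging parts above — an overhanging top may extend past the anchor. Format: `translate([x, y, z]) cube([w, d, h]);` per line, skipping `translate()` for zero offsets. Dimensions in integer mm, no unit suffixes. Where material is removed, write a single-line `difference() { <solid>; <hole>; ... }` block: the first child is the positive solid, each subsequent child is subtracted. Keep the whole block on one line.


difference() { translate([349, 386, 0]) cube([3380, 148, 2360]); translate([1572, 386, 0]) cube([913, 148, 2010]); }
translate([349, 5798, 0]) cube([3380, 148, 2360]);
translate([349, 534, 0]) cube([148, 5264, 2360]);
translate([3581, 534, 0]) cube([148, 5264, 2360]);


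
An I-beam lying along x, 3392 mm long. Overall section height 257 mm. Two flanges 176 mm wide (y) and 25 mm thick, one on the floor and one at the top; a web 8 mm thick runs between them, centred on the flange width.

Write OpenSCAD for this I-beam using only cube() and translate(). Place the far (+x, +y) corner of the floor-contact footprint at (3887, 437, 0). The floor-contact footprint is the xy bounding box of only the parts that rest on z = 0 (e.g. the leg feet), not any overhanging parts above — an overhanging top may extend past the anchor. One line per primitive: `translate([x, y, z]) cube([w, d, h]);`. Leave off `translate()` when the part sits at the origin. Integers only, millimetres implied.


translate([495, 261, 0]) cube([3392, 176, 25]);
translate([495, 345, 25]) cube([3392, 8, 207]);
translate([495, 261, 232]) cube([3392, 176, 25]);


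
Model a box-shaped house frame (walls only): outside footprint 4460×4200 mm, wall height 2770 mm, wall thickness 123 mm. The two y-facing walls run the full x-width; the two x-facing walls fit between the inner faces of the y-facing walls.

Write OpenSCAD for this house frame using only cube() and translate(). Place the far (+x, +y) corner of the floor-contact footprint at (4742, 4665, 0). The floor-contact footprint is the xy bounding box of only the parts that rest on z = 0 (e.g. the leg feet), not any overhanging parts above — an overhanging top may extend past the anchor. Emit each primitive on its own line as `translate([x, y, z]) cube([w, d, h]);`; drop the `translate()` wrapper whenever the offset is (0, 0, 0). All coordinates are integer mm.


translate([282, 465, 0]) cube([4460, 123, 2770]);
translate([282, 4542, 0]) cube([4460, 123, 2770]);
translate([282, 588, 0]) cube([123, 3954, 2770]);
translate([4619, 588, 0]) cube([123, 3954, 2770]);


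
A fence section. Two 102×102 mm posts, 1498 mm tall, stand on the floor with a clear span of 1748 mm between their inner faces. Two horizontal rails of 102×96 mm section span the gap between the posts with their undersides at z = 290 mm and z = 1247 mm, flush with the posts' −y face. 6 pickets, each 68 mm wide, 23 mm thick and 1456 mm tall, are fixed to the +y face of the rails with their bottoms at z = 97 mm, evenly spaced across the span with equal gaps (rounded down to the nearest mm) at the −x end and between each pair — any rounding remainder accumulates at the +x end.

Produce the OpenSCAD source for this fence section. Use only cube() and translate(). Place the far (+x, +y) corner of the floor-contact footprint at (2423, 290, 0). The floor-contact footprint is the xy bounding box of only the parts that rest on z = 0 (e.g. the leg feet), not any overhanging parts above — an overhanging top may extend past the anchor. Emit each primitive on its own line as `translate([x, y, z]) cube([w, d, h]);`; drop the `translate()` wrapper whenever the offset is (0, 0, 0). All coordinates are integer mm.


translate([471, 188, 0]) cube([102, 102, 1498]);
translate([2321, 188, 0]) cube([102, 102, 1498]);
translate([573, 188, 290]) cube([1748, 102, 96]);
translate([573, 188, 1247]) cube([1748, 102, 96]);
translate([764, 290, 97]) cube([68, 23, 1456]);
translate([1023, 290, 97]) cube([68, 23, 1456]);
translate([1282, 290, 97]) cube([68, 23, 1456]);
translate([1541, 290, 97]) cube([68, 23, 1456]);
translate([1800, 290, 97]) cube([68, 23, 1456]);
translate([2059, 290, 97]) cube([68, 23, 1456]);


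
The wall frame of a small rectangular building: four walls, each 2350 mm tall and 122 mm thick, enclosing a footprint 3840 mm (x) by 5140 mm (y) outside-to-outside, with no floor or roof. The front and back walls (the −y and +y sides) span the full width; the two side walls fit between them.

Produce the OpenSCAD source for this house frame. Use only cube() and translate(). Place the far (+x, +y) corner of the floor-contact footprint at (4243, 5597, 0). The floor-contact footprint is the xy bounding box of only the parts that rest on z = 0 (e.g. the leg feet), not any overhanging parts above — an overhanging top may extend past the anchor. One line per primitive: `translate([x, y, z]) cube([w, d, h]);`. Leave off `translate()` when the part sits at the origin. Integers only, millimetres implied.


translate([403, 457, 0]) cube([3840, 122, 2350]);
translate([403, 5475, 0]) cube([3840, 122, 2350]);
translate([403, 579, 0]) cube([122, 4896, 2350]);
translate([4121, 579, 0]) cube([122, 4896, 2350]);


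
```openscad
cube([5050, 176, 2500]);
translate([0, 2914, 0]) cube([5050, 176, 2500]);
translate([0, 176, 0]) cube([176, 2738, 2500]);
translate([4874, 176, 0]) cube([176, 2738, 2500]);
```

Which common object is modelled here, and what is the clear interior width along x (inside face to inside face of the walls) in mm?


A house (or room) frame. The interior width is 4698 mm.

Four 2500 mm walls enclosing a rectangle with no floor or roof — a room or house frame. Outside width is 5050 mm and wall thickness is 176 mm, so the interior width is 5050 − 2 × 176 = 4698 mm.


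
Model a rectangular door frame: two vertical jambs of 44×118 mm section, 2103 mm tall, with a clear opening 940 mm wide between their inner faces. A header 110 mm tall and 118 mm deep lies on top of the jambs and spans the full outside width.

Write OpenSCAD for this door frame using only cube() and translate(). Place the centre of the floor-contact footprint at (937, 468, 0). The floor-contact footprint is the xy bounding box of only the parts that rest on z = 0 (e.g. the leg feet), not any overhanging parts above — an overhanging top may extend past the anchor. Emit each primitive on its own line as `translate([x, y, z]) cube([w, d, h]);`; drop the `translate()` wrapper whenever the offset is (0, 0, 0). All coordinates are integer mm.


translate([423, 409, 0]) cube([44, 118, 2103]);
translate([1407, 409, 0]) cube([44, 118, 2103]);
translate([423, 409, 2103]) cube([1028, 118, 110]);


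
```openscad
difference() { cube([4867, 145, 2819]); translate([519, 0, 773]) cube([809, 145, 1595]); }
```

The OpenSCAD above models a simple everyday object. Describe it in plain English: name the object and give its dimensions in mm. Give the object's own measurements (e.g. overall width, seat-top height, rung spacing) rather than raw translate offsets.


A wall 4867 mm long (x), 145 mm thick (y), 2819 mm tall, with a rectangular window opening cut through it. The opening is 809 mm wide and 1595 mm tall; its sill is at z = 773 mm and its near (−x) edge is 519 mm from the wall's −x end. The opening passes through the full wall thickness.


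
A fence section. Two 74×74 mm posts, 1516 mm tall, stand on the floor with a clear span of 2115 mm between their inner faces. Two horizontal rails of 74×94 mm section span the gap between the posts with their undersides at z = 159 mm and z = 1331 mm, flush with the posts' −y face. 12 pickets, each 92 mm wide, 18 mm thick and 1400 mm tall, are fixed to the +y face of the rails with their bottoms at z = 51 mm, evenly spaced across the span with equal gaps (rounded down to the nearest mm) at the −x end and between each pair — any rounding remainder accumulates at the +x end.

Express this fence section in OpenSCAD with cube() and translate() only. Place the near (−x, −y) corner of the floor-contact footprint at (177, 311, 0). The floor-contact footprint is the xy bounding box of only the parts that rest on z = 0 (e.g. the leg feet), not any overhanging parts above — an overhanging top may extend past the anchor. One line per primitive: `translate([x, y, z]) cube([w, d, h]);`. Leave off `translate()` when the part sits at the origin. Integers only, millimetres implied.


translate([177, 311, 0]) cube([74, 74, 1516]);
translate([2366, 311, 0]) cube([74, 74, 1516]);
translate([251, 311, 159]) cube([2115, 74, 94]);
translate([251, 311, 1331]) cube([2115, 74, 94]);
translate([328, 385, 51]) cube([92, 18, 1400]);
translate([497, 385, 51]) cube([92, 18, 1400]);
translate([666, 385, 51]) cube([92, 18, 1400]);
translate([835, 385, 51]) cube([92, 18, 1400]);
translate([1004, 385, 51]) cube([92, 18, 1400]);
translate([1173, 385, 51]) cube([92, 18, 1400]);
translate([1342, 385, 51]) cube([92, 18, 1400]);
translate([1511, 385, 51]) cube([92, 18, 1400]);
translate([1680, 385, 51]) cube([92, 18, 1400]);
translate([1849, 385, 51]) cube([92, 18, 1400]);
translate([2018, 385, 51]) cube([92, 18, 1400]);
translate([2187, 385, 51]) cube([92, 18, 1400]);


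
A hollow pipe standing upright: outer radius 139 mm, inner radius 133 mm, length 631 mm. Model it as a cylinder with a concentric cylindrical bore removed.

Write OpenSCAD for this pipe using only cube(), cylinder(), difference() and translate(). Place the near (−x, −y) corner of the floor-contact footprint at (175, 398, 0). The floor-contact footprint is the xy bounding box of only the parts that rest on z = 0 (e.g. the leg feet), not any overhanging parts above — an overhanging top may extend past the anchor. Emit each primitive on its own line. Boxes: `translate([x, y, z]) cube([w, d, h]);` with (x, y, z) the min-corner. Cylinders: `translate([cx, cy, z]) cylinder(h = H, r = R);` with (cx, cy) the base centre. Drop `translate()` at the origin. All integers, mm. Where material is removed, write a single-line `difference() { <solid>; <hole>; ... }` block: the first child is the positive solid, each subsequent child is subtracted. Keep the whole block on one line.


difference() { translate([314, 537, 0]) cylinder(h = 631, r = 139); translate([314, 537, 0]) cylinder(h = 631, r = 133); }


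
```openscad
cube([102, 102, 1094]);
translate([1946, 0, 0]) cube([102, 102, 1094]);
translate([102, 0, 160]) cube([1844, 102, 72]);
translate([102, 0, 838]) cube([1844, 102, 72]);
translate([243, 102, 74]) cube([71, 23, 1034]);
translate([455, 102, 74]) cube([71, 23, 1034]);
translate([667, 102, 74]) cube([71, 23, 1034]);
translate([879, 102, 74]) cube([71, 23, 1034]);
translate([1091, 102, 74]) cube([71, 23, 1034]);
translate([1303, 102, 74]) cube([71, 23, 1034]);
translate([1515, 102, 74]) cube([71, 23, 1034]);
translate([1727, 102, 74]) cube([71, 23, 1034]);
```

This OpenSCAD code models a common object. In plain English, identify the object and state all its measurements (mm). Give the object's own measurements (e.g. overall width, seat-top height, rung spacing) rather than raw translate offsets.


A fence section. Two 102×102 mm posts, 1094 mm tall, stand on the floor with a clear span of 1844 mm between their inner faces. Two horizontal rails of 102×72 mm section span the gap between the posts with their undersides at z = 160 mm and z = 838 mm, flush with the posts' −y face. 8 pickets, each 71 mm wide, 23 mm thick and 1034 mm tall, are fixed to the +y face of the rails with their bottoms at z = 74 mm, spaced across the span with a 141 mm gap after the −x post and between neighbouring pickets, with 148 mm left before the +x post.


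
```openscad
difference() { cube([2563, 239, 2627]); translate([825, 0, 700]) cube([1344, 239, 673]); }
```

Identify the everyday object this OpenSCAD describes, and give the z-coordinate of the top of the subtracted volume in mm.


A wall with a window opening. The window head height is 1373 mm.

A wall with a rectangular opening subtracted — a window. Sill at z = 700, opening 673 mm tall, so the head is at 700 + 673 = 1373 mm.


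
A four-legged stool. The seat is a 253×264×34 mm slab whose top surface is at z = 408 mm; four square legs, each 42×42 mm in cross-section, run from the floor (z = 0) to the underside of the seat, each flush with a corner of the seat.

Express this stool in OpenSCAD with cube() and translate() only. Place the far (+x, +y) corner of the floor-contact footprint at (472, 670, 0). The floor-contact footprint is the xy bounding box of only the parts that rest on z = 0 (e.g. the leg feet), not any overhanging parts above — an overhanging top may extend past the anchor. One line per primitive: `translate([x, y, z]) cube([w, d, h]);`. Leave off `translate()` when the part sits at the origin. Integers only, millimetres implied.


translate([219, 406, 374]) cube([253, 264, 34]);
translate([219, 406, 0]) cube([42, 42, 374]);
translate([430, 406, 0]) cube([42, 42, 374]);
translate([219, 628, 0]) cube([42, 42, 374]);
translate([430, 628, 0]) cube([42, 42, 374]);


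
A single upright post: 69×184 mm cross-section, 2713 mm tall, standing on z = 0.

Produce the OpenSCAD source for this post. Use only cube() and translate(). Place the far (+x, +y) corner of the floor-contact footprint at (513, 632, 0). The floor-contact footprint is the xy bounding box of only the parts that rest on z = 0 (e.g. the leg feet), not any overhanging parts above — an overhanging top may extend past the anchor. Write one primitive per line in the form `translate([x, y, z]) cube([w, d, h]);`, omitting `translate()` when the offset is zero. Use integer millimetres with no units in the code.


translate([444, 448, 0]) cube([69, 184, 2713]);


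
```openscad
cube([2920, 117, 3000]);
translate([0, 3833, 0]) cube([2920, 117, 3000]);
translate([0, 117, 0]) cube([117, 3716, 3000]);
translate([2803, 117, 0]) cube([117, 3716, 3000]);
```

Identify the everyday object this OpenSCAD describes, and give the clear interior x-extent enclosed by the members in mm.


A house (or room) frame. The interior width is 2686 mm.

Four 3000 mm walls enclosing a rectangle with no floor or roof — a room or house frame. Outside width is 2920 mm and wall thickness is 117 mm, so the interior width is 2920 − 2 × 117 = 2686 mm.


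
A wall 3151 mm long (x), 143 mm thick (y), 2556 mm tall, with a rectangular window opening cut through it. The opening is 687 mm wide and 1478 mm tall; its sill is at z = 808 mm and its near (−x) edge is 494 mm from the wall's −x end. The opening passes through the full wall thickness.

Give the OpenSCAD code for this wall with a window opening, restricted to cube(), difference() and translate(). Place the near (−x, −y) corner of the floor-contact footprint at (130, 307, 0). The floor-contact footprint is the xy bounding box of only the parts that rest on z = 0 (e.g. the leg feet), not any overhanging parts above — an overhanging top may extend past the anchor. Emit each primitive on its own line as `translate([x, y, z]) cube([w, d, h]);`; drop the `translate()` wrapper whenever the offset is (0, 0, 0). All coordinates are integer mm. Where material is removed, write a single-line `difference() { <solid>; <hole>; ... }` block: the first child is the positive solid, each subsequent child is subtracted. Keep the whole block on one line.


difference() { translate([130, 307, 0]) cube([3151, 143, 2556]); translate([624, 307, 808]) cube([687, 143, 1478]); }


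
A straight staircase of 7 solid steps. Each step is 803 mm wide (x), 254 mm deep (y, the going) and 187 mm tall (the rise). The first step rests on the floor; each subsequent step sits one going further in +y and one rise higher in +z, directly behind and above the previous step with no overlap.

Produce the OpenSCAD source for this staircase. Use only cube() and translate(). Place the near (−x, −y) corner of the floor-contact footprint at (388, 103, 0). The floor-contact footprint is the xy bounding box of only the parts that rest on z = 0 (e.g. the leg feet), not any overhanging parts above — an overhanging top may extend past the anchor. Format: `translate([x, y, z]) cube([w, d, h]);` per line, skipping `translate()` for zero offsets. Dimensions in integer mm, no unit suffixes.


translate([388, 103, 0]) cube([803, 254, 187]);
translate([388, 357, 187]) cube([803, 254, 187]);
translate([388, 611, 374]) cube([803, 254, 187]);
translate([388, 865, 561]) cube([803, 254, 187]);
translate([388, 1119, 748]) cube([803, 254, 187]);
translate([388, 1373, 935]) cube([803, 254, 187]);
translate([388, 1627, 1122]) cube([803, 254, 187]);


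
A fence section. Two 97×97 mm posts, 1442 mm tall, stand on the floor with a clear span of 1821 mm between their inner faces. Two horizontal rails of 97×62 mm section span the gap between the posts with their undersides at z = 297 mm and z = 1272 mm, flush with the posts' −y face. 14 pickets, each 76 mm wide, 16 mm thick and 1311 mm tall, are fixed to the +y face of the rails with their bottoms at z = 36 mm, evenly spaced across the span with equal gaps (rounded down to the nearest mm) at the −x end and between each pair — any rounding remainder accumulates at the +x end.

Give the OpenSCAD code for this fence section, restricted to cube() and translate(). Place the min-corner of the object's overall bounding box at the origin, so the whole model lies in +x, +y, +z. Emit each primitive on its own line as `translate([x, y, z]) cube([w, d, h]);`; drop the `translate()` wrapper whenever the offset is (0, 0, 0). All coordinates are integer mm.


cube([97, 97, 1442]);
translate([1918, 0, 0]) cube([97, 97, 1442]);
translate([97, 0, 297]) cube([1821, 97, 62]);
translate([97, 0, 1272]) cube([1821, 97, 62]);
translate([147, 97, 36]) cube([76, 16, 1311]);
translate([273, 97, 36]) cube([76, 16, 1311]);
translate([399, 97, 36]) cube([76, 16, 1311]);
translate([525, 97, 36]) cube([76, 16, 1311]);
translate([651, 97, 36]) cube([76, 16, 1311]);
translate([777, 97, 36]) cube([76, 16, 1311]);
translate([903, 97, 36]) cube([76, 16, 1311]);
translate([1029, 97, 36]) cube([76, 16, 1311]);
translate([1155, 97, 36]) cube([76, 16, 1311]);
translate([1281, 97, 36]) cube([76, 16, 1311]);
translate([1407, 97, 36]) cube([76, 16, 1311]);
translate([1533, 97, 36]) cube([76, 16, 1311]);
translate([1659, 97, 36]) cube([76, 16, 1311]);
translate([1785, 97, 36]) cube([76, 16, 1311]);


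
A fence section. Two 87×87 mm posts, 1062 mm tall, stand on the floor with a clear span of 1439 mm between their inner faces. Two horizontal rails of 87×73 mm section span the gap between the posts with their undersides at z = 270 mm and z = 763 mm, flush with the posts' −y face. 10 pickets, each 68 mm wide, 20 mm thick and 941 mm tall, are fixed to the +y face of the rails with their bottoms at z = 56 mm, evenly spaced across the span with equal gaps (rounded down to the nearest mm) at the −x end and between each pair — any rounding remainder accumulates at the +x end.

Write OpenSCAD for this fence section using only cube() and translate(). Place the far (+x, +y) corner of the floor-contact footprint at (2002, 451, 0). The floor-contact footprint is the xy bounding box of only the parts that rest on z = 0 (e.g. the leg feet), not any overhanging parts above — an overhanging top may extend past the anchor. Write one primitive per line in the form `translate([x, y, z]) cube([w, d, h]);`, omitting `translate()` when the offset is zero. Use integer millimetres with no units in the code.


translate([389, 364, 0]) cube([87, 87, 1062]);
translate([1915, 364, 0]) cube([87, 87, 1062]);
translate([476, 364, 270]) cube([1439, 87, 73]);
translate([476, 364, 763]) cube([1439, 87, 73]);
translate([545, 451, 56]) cube([68, 20, 941]);
translate([682, 451, 56]) cube([68, 20, 941]);
translate([819, 451, 56]) cube([68, 20, 941]);
translate([956, 451, 56]) cube([68, 20, 941]);
translate([1093, 451, 56]) cube([68, 20, 941]);
translate([1230, 451, 56]) cube([68, 20, 941]);
translate([1367, 451, 56]) cube([68, 20, 941]);
translate([1504, 451, 56]) cube([68, 20, 941]);
translate([1641, 451, 56]) cube([68, 20, 941]);
translate([1778, 451, 56]) cube([68, 20, 941]);


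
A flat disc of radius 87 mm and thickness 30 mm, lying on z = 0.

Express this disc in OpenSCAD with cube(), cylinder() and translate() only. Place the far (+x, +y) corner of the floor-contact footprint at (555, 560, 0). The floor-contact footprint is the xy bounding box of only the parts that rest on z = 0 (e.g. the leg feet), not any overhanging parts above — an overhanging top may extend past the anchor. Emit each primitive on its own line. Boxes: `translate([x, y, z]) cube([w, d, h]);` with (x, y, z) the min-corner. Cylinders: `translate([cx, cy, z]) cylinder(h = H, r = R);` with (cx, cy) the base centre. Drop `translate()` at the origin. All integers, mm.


translate([468, 473, 0]) cylinder(h = 30, r = 87);


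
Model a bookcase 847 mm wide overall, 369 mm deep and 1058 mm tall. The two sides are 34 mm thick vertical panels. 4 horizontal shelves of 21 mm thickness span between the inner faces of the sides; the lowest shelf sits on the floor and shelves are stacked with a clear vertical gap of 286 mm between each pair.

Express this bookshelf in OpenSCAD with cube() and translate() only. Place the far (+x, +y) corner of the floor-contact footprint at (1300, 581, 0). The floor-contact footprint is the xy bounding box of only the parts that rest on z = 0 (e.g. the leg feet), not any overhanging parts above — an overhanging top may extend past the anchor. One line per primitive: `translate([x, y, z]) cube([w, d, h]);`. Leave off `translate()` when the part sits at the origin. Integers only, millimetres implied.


translate([453, 212, 0]) cube([34, 369, 1058]);
translate([1266, 212, 0]) cube([34, 369, 1058]);
translate([487, 212, 0]) cube([779, 369, 21]);
translate([487, 212, 307]) cube([779, 369, 21]);
translate([487, 212, 614]) cube([779, 369, 21]);
translate([487, 212, 921]) cube([779, 369, 21]);


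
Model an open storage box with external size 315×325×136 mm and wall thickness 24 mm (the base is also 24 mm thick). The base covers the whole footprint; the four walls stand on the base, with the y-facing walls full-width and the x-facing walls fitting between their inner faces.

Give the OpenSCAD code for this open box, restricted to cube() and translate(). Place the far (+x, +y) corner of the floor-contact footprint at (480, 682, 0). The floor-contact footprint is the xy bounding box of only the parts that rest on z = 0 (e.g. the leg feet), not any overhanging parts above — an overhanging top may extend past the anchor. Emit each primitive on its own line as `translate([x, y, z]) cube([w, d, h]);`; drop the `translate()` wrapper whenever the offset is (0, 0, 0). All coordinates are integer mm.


translate([165, 357, 0]) cube([315, 325, 24]);
translate([165, 357, 24]) cube([315, 24, 112]);
translate([165, 658, 24]) cube([315, 24, 112]);
translate([165, 381, 24]) cube([24, 277, 112]);
translate([456, 381, 24]) cube([24, 277, 112]);


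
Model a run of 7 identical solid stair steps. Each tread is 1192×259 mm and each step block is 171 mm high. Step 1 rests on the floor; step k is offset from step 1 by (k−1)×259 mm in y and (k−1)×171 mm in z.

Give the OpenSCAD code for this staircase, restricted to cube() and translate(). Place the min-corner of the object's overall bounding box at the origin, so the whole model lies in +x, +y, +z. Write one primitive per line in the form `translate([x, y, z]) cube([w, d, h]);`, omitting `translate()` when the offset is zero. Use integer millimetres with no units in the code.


cube([1192, 259, 171]);
translate([0, 259, 171]) cube([1192, 259, 171]);
translate([0, 518, 342]) cube([1192, 259, 171]);
translate([0, 777, 513]) cube([1192, 259, 171]);
translate([0, 1036, 684]) cube([1192, 259, 171]);
translate([0, 1295, 855]) cube([1192, 259, 171]);
translate([0, 1554, 1026]) cube([1192, 259, 171]);


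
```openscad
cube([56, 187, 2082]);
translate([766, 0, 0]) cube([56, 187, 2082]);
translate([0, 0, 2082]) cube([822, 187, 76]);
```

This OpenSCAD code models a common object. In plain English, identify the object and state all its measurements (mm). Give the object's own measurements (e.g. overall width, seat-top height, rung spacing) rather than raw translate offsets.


A door frame. The clear opening is 710 mm wide and 2082 mm high. Two 56 mm wide jambs, 187 mm deep, stand either side of the opening from the floor to the top of the opening. A 76 mm thick head sits across the top of both jambs, spanning the full outside width of the frame.


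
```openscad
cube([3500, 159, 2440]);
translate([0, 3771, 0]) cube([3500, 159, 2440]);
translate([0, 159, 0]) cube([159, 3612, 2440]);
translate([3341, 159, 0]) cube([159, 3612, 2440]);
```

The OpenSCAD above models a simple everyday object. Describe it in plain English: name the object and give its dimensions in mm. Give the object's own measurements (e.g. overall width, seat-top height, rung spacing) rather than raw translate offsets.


The wall frame of a small rectangular building: four walls, each 2440 mm tall and 159 mm thick, enclosing a footprint 3500 mm (x) by 3930 mm (y) outside-to-outside, with no floor or roof. The front and back walls (the −y and +y sides) span the full width; the two side walls fit between them.


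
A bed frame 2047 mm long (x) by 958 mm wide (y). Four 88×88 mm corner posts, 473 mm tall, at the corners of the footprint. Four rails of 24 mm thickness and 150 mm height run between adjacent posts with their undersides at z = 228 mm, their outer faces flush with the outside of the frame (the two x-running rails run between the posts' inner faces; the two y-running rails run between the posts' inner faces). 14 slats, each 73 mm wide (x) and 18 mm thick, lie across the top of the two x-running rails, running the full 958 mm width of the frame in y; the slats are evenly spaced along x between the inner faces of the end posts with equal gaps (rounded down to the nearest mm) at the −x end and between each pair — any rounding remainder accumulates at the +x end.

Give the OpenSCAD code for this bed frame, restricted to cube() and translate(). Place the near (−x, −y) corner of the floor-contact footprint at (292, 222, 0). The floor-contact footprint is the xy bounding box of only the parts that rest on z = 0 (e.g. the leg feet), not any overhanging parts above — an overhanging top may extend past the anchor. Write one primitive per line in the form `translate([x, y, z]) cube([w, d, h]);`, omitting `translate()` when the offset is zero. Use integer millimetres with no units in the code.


translate([292, 222, 0]) cube([88, 88, 473]);
translate([292, 1092, 0]) cube([88, 88, 473]);
translate([2251, 222, 0]) cube([88, 88, 473]);
translate([2251, 1092, 0]) cube([88, 88, 473]);
translate([380, 222, 228]) cube([1871, 24, 150]);
translate([380, 1156, 228]) cube([1871, 24, 150]);
translate([292, 310, 228]) cube([24, 782, 150]);
translate([2315, 310, 228]) cube([24, 782, 150]);
translate([436, 222, 378]) cube([73, 958, 18]);
translate([565, 222, 378]) cube([73, 958, 18]);
translate([694, 222, 378]) cube([73, 958, 18]);
translate([823, 222, 378]) cube([73, 958, 18]);
translate([952, 222, 378]) cube([73, 958, 18]);
translate([1081, 222, 378]) cube([73, 958, 18]);
translate([1210, 222, 378]) cube([73, 958, 18]);
translate([1339, 222, 378]) cube([73, 958, 18]);
translate([1468, 222, 378]) cube([73, 958, 18]);
translate([1597, 222, 378]) cube([73, 958, 18]);
translate([1726, 222, 378]) cube([73, 958, 18]);
translate([1855, 222, 378]) cube([73, 958, 18]);
translate([1984, 222, 378]) cube([73, 958, 18]);
translate([2113, 222, 378]) cube([73, 958, 18]);


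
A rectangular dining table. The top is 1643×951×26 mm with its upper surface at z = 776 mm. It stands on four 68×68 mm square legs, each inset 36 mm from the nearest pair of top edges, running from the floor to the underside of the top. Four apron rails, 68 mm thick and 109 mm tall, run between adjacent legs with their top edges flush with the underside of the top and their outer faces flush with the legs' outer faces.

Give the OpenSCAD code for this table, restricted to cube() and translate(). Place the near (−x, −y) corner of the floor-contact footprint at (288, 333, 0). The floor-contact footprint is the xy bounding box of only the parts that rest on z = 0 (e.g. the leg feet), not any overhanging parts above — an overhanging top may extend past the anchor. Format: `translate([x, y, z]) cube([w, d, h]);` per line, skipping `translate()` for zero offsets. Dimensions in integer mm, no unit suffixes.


translate([252, 297, 750]) cube([1643, 951, 26]);
translate([288, 333, 0]) cube([68, 68, 750]);
translate([1791, 333, 0]) cube([68, 68, 750]);
translate([288, 1144, 0]) cube([68, 68, 750]);
translate([1791, 1144, 0]) cube([68, 68, 750]);
translate([356, 333, 641]) cube([1435, 68, 109]);
translate([356, 1144, 641]) cube([1435, 68, 109]);
translate([288, 401, 641]) cube([68, 743, 109]);
translate([1791, 401, 641]) cube([68, 743, 109]);


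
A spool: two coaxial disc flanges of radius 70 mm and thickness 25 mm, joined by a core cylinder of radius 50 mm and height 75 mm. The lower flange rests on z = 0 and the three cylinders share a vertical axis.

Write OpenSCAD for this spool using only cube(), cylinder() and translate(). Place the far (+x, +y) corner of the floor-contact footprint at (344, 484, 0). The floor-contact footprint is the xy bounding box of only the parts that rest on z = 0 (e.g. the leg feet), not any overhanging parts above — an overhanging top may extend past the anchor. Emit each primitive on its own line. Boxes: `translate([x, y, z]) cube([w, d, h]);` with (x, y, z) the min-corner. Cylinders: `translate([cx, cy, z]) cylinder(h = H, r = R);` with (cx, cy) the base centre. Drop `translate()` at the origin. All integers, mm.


translate([274, 414, 0]) cylinder(h = 25, r = 70);
translate([274, 414, 25]) cylinder(h = 75, r = 50);
translate([274, 414, 100]) cylinder(h = 25, r = 70);


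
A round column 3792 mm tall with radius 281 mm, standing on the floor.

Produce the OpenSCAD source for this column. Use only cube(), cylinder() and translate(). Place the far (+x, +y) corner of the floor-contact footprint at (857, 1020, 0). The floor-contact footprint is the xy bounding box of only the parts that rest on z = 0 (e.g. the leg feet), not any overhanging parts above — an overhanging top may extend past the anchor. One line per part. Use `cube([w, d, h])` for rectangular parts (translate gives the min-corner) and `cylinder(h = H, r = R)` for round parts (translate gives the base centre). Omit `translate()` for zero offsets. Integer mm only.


translate([576, 739, 0]) cylinder(h = 3792, r = 281);


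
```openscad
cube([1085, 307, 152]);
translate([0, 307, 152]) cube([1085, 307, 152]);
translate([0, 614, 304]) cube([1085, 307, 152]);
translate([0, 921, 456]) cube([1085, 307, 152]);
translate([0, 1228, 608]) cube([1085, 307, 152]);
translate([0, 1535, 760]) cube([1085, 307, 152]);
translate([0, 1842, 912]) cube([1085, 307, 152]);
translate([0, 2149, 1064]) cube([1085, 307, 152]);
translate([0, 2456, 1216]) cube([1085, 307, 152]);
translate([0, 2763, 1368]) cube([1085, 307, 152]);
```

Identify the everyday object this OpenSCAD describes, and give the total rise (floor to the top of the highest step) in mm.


A staircase. The total rise is 1520 mm.

10 identical blocks, each offset up and back from the previous — a staircase. Each step is 152 mm tall and there are 10 of them, so the total rise is 10 × 152 = 1520 mm.


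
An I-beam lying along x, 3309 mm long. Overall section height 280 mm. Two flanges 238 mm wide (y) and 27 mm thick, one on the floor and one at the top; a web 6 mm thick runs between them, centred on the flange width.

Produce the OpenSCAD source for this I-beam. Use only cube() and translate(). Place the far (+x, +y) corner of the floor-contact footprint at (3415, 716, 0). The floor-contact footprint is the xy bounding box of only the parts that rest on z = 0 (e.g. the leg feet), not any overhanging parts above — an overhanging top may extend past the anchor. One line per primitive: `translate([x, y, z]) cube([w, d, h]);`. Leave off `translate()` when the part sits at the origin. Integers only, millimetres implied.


translate([106, 478, 0]) cube([3309, 238, 27]);
translate([106, 594, 27]) cube([3309, 6, 226]);
translate([106, 478, 253]) cube([3309, 238, 27]);


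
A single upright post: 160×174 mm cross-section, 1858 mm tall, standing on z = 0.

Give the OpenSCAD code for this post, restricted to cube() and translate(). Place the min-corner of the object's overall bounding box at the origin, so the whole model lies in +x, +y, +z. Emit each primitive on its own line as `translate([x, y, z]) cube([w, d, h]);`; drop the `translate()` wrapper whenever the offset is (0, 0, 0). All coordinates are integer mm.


cube([160, 174, 1858]);


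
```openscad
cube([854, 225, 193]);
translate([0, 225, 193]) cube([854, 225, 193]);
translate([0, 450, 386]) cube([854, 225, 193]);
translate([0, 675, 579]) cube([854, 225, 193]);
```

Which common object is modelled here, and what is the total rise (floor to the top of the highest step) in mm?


A staircase. The total rise is 772 mm.

4 identical blocks, each offset up and back from the previous — a staircase. Each step is 193 mm tall and there are 4 of them, so the total rise is 4 × 193 = 772 mm.


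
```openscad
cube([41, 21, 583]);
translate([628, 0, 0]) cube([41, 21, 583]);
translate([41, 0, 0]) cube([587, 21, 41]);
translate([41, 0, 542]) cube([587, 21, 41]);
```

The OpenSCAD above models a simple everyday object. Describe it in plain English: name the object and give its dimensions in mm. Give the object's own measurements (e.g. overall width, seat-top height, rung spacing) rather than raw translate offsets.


A rectangular picture frame lying in the x–z plane (depth along y). The opening is 587 mm wide (x) by 501 mm tall (z), surrounded by a border 41 mm wide on all four sides. The frame is 21 mm deep and is made of two full-height vertical stiles with two horizontal rails fitted between them.


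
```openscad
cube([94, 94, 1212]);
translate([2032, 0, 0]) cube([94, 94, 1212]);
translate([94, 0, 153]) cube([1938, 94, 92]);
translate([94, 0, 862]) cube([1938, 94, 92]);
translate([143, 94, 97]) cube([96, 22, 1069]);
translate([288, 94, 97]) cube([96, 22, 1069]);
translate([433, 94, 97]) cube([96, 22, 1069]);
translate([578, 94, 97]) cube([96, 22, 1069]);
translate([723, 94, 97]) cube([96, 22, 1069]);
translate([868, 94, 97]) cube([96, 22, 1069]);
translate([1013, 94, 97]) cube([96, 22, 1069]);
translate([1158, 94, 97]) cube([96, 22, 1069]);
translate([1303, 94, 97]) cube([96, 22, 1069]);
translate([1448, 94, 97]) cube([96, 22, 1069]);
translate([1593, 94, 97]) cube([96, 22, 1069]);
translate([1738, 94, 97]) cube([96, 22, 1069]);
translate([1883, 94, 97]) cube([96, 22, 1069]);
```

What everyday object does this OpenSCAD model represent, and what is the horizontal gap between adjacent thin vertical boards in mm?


A fence section. The picket gap is 49 mm.

Two posts, two rails, 13 pickets — a fence section. Span 1938 mm holds 13 pickets of 96 mm with 14 equal gaps: ⌊(1938 − 13·96) / 14⌋ = 49 mm.


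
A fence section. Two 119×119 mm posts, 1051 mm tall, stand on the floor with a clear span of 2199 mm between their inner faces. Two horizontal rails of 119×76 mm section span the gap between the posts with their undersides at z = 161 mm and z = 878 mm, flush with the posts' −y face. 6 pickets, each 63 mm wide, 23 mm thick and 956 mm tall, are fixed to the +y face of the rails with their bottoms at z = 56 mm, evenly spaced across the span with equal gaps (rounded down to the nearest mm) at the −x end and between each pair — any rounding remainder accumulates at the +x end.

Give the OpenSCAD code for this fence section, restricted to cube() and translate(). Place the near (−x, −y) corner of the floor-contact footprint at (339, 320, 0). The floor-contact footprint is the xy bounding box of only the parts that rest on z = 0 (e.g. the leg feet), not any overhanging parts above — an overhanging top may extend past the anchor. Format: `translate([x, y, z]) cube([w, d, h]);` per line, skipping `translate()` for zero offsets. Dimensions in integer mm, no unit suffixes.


translate([339, 320, 0]) cube([119, 119, 1051]);
translate([2657, 320, 0]) cube([119, 119, 1051]);
translate([458, 320, 161]) cube([2199, 119, 76]);
translate([458, 320, 878]) cube([2199, 119, 76]);
translate([718, 439, 56]) cube([63, 23, 956]);
translate([1041, 439, 56]) cube([63, 23, 956]);
translate([1364, 439, 56]) cube([63, 23, 956]);
translate([1687, 439, 56]) cube([63, 23, 956]);
translate([2010, 439, 56]) cube([63, 23, 956]);
translate([2333, 439, 56]) cube([63, 23, 956]);


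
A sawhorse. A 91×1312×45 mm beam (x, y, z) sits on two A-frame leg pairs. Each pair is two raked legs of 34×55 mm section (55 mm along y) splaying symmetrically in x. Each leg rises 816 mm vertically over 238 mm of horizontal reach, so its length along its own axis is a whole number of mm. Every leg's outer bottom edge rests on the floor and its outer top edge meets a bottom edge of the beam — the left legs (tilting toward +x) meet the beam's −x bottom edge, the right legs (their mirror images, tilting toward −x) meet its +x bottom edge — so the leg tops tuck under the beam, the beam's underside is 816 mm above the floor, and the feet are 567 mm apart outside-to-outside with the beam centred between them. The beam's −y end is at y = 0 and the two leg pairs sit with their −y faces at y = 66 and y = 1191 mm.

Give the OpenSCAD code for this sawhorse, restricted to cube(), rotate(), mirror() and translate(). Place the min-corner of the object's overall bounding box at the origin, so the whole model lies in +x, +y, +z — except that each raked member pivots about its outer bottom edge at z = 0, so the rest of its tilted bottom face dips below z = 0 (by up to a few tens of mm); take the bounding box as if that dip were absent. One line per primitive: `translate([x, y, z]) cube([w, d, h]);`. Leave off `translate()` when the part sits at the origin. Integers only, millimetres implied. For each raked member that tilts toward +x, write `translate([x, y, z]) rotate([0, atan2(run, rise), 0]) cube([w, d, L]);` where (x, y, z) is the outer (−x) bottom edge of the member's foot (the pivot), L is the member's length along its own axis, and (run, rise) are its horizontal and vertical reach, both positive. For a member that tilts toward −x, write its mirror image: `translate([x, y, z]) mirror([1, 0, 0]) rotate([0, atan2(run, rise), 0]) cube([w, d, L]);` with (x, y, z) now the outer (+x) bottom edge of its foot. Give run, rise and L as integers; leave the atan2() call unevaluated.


// leg length = √(238² + 816²) = 850
// right-leg outer foot x = 2·238 + 91 = 567
// beam min-corner = (238, 0, 816)
translate([238, 0, 816]) cube([91, 1312, 45]);
translate([0, 66, 0]) rotate([0, atan2(238, 816), 0]) cube([34, 55, 850]);
translate([567, 66, 0]) mirror([1, 0, 0]) rotate([0, atan2(238, 816), 0]) cube([34, 55, 850]);
translate([0, 1191, 0]) rotate([0, atan2(238, 816), 0]) cube([34, 55, 850]);
translate([567, 1191, 0]) mirror([1, 0, 0]) rotate([0, atan2(238, 816), 0]) cube([34, 55, 850]);
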